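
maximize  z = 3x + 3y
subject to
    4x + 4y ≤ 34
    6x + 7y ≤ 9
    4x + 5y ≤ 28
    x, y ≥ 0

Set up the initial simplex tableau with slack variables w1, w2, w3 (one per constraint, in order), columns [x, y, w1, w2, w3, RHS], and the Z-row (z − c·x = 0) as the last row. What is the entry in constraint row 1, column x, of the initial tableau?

Constraint 1 has coefficient 4 on x.

4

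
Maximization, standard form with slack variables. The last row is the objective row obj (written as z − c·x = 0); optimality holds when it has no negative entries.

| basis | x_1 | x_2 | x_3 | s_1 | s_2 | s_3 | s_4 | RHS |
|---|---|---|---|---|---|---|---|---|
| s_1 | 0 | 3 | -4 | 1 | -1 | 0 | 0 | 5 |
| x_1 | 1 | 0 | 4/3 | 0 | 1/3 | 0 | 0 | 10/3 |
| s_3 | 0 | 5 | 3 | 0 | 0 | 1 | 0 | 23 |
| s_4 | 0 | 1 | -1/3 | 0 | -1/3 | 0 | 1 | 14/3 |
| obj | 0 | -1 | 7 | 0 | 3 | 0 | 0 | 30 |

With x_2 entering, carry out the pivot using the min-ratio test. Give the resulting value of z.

95/3

Ratio test on column x_2 — row 1: 5/3 = 5/3; row 2: entry 0 ≤ 0; row 3: 23/5 = 23/5; row 4: (14/3)/1 = 14/3. Minimum is 5/3 at row 1 (s_1 leaves); pivot element 3.
Pivot on row 1; the obj-row RHS becomes 30 − (-1)·(5/3) = 95/3.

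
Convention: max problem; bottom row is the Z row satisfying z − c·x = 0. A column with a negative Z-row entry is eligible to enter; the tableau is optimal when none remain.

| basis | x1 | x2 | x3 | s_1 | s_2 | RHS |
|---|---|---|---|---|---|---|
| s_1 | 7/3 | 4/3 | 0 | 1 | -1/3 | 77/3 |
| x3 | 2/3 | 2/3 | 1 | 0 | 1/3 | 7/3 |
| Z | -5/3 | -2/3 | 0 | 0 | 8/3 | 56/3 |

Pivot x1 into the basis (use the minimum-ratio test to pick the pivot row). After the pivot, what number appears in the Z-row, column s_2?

7/2

Ratio test on column x1 — row 1: (77/3)/(7/3) = 11; row 2: (7/3)/(2/3) = 7/2. Minimum is 7/2 at row 2 (x3 leaves); pivot element 2/3.
Divide row 2 by 2/3; eliminate column x1 from the other rows.
Z-row update in column s_2: 8/3 − (-5/3)·(1/2) = 7/2.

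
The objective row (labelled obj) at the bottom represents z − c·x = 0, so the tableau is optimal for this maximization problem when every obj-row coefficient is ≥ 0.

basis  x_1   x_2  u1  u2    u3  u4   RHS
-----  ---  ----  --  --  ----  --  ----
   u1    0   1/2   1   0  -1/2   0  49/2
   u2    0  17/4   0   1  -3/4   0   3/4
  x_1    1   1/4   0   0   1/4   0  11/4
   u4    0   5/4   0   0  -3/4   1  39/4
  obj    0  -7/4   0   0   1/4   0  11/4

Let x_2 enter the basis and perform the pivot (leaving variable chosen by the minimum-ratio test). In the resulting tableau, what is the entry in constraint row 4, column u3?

Ratio test on column x_2 — row 1: (49/2)/(1/2) = 49; row 2: (3/4)/(17/4) = 3/17; row 3: (11/4)/(1/4) = 11; row 4: (39/4)/(5/4) = 39/5. Minimum is 3/17 at row 2 (u2 leaves); pivot element 17/4.
Divide row 2 by 17/4; eliminate column x_2 from the other rows.
Row 4 update in column u3: -3/4 − (5/4)·(-3/17) = -9/17.

-9/17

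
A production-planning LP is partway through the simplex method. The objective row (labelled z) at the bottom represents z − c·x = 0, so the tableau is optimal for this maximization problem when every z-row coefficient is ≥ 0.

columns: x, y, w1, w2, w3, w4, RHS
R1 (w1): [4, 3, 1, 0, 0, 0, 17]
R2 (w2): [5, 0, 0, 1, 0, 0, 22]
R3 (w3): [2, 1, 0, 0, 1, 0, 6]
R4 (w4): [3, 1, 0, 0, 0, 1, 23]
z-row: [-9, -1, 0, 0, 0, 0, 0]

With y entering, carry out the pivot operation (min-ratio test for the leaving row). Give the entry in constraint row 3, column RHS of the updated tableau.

1/3

Ratio test on column y — row 1: 17/3 = 17/3; row 2: entry 0 ≤ 0; row 3: 6/1 = 6; row 4: 23/1 = 23. Minimum is 17/3 at row 1 (w1 leaves); pivot element 3.
Divide row 1 by 3; eliminate column y from the other rows.
Row 3 update in column RHS: 6 − 1·(17/3) = 1/3.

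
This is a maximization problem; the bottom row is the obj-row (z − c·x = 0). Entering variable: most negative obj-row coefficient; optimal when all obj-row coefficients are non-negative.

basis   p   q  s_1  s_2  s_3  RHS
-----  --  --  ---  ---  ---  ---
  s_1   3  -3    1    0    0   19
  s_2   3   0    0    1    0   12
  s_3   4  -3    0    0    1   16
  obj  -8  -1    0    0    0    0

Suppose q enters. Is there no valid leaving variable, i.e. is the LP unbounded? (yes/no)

Every constraint-row entry in column q is ≤ 0, so increasing q is unbounded.

yes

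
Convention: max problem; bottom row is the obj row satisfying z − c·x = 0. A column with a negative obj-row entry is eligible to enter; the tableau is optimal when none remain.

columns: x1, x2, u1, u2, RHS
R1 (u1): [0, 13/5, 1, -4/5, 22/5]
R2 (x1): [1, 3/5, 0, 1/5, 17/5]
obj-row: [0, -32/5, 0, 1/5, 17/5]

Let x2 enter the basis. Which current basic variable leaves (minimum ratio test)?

Column x2 entries and ratios — u1: (22/5)/(13/5) = 22/13; x1: (17/5)/(3/5) = 17/3.
Smallest ratio is 22/13 in the row of u1, so u1 leaves.

u1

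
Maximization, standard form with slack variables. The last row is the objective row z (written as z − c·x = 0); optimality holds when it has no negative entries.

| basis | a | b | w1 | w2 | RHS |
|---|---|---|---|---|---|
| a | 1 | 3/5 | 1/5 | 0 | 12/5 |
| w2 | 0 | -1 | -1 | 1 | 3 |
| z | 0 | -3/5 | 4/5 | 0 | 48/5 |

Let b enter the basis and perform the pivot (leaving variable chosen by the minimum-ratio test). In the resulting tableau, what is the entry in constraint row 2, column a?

5/3

Ratio test on column b — row 1: (12/5)/(3/5) = 4; row 2: entry -1 ≤ 0. Minimum is 4 at row 1 (a leaves); pivot element 3/5.
Divide row 1 by 3/5; eliminate column b from the other rows.
Row 2 update in column a: 0 − (-1)·(5/3) = 5/3.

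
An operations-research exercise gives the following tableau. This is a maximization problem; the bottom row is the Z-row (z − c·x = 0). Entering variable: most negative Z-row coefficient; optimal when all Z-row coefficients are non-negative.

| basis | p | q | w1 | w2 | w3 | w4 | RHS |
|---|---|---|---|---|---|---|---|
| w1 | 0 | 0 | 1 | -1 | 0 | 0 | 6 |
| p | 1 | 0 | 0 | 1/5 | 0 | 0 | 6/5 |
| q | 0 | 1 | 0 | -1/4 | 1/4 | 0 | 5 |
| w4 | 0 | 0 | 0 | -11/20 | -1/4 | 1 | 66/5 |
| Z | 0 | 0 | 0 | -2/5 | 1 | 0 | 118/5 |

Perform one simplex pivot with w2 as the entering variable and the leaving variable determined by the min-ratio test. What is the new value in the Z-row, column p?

Ratio test on column w2 — row 1: entry -1 ≤ 0; row 2: (6/5)/(1/5) = 6; row 3: entry -1/4 ≤ 0; row 4: entry -11/20 ≤ 0. Minimum is 6 at row 2 (p leaves); pivot element 1/5.
Divide row 2 by 1/5; eliminate column w2 from the other rows.
Z-row update in column p: 0 − (-2/5)·5 = 2.

2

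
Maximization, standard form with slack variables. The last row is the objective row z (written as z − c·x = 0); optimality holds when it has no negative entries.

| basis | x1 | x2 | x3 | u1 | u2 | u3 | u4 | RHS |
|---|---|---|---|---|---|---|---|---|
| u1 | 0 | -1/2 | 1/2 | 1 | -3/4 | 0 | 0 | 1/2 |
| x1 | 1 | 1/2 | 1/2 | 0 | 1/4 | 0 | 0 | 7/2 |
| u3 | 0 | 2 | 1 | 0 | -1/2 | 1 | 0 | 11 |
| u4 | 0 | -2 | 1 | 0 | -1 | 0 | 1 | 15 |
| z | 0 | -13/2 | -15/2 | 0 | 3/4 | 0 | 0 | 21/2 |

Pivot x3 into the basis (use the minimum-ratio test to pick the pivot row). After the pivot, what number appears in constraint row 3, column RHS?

10

Ratio test on column x3 — row 1: (1/2)/(1/2) = 1; row 2: (7/2)/(1/2) = 7; row 3: 11/1 = 11; row 4: 15/1 = 15. Minimum is 1 at row 1 (u1 leaves); pivot element 1/2.
Divide row 1 by 1/2; eliminate column x3 from the other rows.
Row 3 update in column RHS: 11 − 1·1 = 10.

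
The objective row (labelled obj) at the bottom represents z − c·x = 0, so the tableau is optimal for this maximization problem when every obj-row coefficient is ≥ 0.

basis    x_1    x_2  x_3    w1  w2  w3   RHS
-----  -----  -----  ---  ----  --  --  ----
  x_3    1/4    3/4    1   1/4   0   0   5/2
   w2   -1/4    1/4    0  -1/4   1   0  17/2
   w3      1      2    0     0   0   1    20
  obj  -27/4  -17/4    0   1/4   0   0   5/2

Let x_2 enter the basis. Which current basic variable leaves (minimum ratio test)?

Column x_2 entries and ratios — x_3: (5/2)/(3/4) = 10/3; w2: (17/2)/(1/4) = 34; w3: 20/2 = 10.
Smallest ratio is 10/3 in the row of x_3, so x_3 leaves.

x_3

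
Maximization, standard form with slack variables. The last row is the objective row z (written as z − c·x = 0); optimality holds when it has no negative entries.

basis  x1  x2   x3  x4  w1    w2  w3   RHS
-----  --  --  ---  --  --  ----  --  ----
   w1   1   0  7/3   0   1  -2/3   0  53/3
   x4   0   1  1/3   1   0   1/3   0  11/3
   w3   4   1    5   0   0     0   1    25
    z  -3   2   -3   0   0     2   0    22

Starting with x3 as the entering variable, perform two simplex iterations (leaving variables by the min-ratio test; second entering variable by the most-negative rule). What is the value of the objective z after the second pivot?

Ratio test on column x3 — row 1: (53/3)/(7/3) = 53/7; row 2: (11/3)/(1/3) = 11; row 3: 25/5 = 5. Minimum is 5 at row 3 (w3 leaves); pivot element 5.
Pivot on row 3; the z-row RHS becomes 22 − (-3)·5 = 37.
Next entering variable (most negative z-row entry -3/5): x1.
Ratio test on column x1 — row 1: entry -13/15 ≤ 0; row 2: entry -4/15 ≤ 0; row 3: 5/(4/5) = 25/4. Minimum is 25/4 at row 3 (x3 leaves); pivot element 4/5.
After the second pivot the z-row RHS is 37 − (-3/5)·(25/4) = 163/4.

163/4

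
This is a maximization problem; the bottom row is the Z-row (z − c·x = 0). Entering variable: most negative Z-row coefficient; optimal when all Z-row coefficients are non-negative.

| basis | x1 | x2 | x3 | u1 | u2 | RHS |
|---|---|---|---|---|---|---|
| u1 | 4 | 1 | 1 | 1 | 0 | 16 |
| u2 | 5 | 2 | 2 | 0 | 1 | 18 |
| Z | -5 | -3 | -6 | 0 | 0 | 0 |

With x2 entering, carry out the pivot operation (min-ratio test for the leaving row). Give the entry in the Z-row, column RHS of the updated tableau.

Ratio test on column x2 — row 1: 16/1 = 16; row 2: 18/2 = 9. Minimum is 9 at row 2 (u2 leaves); pivot element 2.
Divide row 2 by 2; eliminate column x2 from the other rows.
Z-row update in column RHS: 0 − (-3)·9 = 27.

27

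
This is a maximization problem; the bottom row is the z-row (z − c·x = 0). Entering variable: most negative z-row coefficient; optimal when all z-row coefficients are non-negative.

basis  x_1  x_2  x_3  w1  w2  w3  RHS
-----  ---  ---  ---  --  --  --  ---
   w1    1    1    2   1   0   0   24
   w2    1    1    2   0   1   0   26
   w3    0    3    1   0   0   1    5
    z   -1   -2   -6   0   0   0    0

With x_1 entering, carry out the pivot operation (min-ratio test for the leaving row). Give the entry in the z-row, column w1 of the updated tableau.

1

Ratio test on column x_1 — row 1: 24/1 = 24; row 2: 26/1 = 26; row 3: entry 0 ≤ 0. Minimum is 24 at row 1 (w1 leaves); pivot element 1.
Divide row 1 by 1; eliminate column x_1 from the other rows.
z-row update in column w1: 0 − (-1)·1 = 1.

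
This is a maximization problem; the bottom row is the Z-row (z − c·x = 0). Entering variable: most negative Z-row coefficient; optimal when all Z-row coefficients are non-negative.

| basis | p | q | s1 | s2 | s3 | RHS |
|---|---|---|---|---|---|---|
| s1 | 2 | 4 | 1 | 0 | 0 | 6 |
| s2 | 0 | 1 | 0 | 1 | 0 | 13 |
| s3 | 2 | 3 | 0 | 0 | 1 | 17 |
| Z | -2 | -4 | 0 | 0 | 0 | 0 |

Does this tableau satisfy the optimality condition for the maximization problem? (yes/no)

The Z-row has a negative entry -4 in column q, so it is not optimal.

no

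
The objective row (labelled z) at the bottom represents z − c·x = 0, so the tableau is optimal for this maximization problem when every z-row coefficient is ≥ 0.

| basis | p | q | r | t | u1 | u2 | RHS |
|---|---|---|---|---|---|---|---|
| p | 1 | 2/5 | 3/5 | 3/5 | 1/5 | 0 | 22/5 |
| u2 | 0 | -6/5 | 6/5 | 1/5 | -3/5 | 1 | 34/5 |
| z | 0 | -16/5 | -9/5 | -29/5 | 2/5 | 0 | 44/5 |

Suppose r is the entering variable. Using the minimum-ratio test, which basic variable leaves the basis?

u2

Column r entries and ratios — p: (22/5)/(3/5) = 22/3; u2: (34/5)/(6/5) = 17/3.
Smallest ratio is 17/3 in the row of u2, so u2 leaves.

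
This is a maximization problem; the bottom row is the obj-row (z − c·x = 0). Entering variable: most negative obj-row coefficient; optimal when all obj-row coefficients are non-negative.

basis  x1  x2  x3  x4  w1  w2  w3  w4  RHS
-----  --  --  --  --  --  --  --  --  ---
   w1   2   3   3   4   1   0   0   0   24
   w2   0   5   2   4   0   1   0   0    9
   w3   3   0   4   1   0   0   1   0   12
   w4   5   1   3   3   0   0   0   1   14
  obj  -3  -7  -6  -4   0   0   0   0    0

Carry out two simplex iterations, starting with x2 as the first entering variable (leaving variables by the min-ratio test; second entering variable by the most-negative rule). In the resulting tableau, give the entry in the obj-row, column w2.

7/5

Ratio test on column x2 — row 1: 24/3 = 8; row 2: 9/5 = 9/5; row 3: entry 0 ≤ 0; row 4: 14/1 = 14. Minimum is 9/5 at row 2 (w2 leaves); pivot element 5.
Divide row 2 by 5; eliminate column x2 from the other rows.
Second iteration: most negative obj-row entry is -16/5 in column x3, so x3 enters.
Ratio test on column x3 — row 1: (93/5)/(9/5) = 31/3; row 2: (9/5)/(2/5) = 9/2; row 3: 12/4 = 3; row 4: (61/5)/(13/5) = 61/13. Minimum is 3 at row 3 (w3 leaves); pivot element 4.
Divide row 3 by 4; eliminate column x3 from the other rows.
After both pivots, the entry at the obj-row, column w2 is 7/5.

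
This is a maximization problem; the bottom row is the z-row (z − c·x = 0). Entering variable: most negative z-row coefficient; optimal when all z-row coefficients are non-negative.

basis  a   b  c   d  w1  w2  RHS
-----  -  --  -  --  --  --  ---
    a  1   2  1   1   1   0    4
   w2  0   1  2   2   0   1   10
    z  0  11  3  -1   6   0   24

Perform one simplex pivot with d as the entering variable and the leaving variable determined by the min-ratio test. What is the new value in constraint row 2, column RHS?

Ratio test on column d — row 1: 4/1 = 4; row 2: 10/2 = 5. Minimum is 4 at row 1 (a leaves); pivot element 1.
Divide row 1 by 1; eliminate column d from the other rows.
Row 2 update in column RHS: 10 − 2·4 = 2.

2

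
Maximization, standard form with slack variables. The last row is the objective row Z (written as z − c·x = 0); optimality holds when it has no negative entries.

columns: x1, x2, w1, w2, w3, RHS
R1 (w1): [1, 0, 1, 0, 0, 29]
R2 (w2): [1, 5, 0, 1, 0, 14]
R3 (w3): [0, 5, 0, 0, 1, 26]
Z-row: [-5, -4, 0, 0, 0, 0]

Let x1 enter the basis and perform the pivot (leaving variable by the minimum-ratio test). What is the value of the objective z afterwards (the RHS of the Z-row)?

70

Ratio test on column x1 — row 1: 29/1 = 29; row 2: 14/1 = 14; row 3: entry 0 ≤ 0. Minimum is 14 at row 2 (w2 leaves); pivot element 1.
Pivot on row 2; the Z-row RHS becomes 0 − (-5)·14 = 70.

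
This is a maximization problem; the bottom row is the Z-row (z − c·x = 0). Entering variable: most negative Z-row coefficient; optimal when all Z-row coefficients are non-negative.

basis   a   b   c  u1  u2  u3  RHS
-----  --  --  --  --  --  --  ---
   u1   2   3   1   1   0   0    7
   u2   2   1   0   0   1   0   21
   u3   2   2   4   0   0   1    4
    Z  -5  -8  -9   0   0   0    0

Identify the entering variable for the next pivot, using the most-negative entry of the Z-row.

c

Negative Z-row entries: a: -5, b: -8, c: -9.
The most negative is -9 in column c, so c enters.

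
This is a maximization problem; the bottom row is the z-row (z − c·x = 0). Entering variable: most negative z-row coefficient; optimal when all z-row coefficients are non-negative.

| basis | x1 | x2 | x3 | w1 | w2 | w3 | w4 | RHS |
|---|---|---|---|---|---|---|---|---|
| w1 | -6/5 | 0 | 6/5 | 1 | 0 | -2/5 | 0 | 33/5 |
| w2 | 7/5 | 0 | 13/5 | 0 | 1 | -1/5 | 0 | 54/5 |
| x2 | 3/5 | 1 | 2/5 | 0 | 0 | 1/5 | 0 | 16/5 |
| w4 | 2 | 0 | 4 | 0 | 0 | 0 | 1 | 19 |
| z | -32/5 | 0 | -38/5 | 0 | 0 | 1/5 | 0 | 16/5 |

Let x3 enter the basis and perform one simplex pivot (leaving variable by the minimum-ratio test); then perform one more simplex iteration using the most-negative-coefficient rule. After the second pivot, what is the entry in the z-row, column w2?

2

Ratio test on column x3 — row 1: (33/5)/(6/5) = 11/2; row 2: (54/5)/(13/5) = 54/13; row 3: (16/5)/(2/5) = 8; row 4: 19/4 = 19/4. Minimum is 54/13 at row 2 (w2 leaves); pivot element 13/5.
Divide row 2 by 13/5; eliminate column x3 from the other rows.
Second iteration: most negative z-row entry is -30/13 in column x1, so x1 enters.
Ratio test on column x1 — row 1: entry -24/13 ≤ 0; row 2: (54/13)/(7/13) = 54/7; row 3: (20/13)/(5/13) = 4; row 4: entry -2/13 ≤ 0. Minimum is 4 at row 3 (x2 leaves); pivot element 5/13.
Divide row 3 by 5/13; eliminate column x1 from the other rows.
After both pivots, the entry at the z-row, column w2 is 2.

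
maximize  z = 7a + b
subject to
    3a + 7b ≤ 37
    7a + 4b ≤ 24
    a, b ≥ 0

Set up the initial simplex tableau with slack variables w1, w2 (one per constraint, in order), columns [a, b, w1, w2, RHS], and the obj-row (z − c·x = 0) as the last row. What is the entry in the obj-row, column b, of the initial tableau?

-1

The obj-row carries the negated objective coefficients: the b entry is -1.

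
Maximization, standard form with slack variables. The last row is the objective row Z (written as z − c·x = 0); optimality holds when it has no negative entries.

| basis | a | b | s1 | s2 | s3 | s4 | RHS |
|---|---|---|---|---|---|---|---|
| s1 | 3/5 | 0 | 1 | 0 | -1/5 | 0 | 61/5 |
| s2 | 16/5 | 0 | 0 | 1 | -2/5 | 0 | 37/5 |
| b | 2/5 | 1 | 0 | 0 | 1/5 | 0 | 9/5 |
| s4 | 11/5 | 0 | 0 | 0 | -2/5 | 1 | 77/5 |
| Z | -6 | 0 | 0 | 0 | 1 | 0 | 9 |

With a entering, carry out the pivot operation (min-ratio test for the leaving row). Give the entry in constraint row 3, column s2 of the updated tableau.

-1/8

Ratio test on column a — row 1: (61/5)/(3/5) = 61/3; row 2: (37/5)/(16/5) = 37/16; row 3: (9/5)/(2/5) = 9/2; row 4: (77/5)/(11/5) = 7. Minimum is 37/16 at row 2 (s2 leaves); pivot element 16/5.
Divide row 2 by 16/5; eliminate column a from the other rows.
Row 3 update in column s2: 0 − (2/5)·(5/16) = -1/8.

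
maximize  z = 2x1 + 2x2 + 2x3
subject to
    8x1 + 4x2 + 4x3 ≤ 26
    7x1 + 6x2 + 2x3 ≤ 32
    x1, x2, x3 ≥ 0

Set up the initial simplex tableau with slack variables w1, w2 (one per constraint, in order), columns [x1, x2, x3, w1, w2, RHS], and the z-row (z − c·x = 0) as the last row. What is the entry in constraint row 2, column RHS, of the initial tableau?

The RHS of constraint 2 is b_2 = 32.

32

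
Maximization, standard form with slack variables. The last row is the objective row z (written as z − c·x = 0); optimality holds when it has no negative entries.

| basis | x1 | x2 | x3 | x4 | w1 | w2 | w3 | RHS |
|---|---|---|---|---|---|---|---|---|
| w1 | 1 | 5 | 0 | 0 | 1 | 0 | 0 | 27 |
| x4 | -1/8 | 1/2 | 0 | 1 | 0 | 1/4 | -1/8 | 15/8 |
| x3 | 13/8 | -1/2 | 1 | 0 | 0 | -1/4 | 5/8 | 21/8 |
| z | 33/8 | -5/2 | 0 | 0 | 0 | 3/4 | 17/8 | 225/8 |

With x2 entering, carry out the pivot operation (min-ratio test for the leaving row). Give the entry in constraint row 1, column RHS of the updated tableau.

33/4

Ratio test on column x2 — row 1: 27/5 = 27/5; row 2: (15/8)/(1/2) = 15/4; row 3: entry -1/2 ≤ 0. Minimum is 15/4 at row 2 (x4 leaves); pivot element 1/2.
Divide row 2 by 1/2; eliminate column x2 from the other rows.
Row 1 update in column RHS: 27 − 5·(15/4) = 33/4.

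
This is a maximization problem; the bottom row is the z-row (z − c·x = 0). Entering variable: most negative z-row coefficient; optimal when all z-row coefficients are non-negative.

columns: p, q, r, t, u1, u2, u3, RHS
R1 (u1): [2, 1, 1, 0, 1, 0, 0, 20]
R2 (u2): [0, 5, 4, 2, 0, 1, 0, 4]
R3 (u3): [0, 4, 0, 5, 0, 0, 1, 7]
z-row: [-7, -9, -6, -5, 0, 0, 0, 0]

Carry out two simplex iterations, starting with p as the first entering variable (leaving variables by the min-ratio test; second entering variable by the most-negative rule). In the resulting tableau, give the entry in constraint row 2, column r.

4/5

Ratio test on column p — row 1: 20/2 = 10; row 2: entry 0 ≤ 0; row 3: entry 0 ≤ 0. Minimum is 10 at row 1 (u1 leaves); pivot element 2.
Divide row 1 by 2; eliminate column p from the other rows.
Second iteration: most negative z-row entry is -11/2 in column q, so q enters.
Ratio test on column q — row 1: 10/(1/2) = 20; row 2: 4/5 = 4/5; row 3: 7/4 = 7/4. Minimum is 4/5 at row 2 (u2 leaves); pivot element 5.
Divide row 2 by 5; eliminate column q from the other rows.
After both pivots, the entry at constraint row 2, column r is 4/5.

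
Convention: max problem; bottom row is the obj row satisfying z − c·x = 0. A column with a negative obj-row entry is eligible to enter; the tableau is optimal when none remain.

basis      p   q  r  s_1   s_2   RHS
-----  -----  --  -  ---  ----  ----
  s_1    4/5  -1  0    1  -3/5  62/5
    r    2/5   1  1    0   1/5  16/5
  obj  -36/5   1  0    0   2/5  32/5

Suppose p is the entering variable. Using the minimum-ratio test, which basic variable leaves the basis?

r

Column p entries and ratios — s_1: (62/5)/(4/5) = 31/2; r: (16/5)/(2/5) = 8.
Smallest ratio is 8 in the row of r, so r leaves.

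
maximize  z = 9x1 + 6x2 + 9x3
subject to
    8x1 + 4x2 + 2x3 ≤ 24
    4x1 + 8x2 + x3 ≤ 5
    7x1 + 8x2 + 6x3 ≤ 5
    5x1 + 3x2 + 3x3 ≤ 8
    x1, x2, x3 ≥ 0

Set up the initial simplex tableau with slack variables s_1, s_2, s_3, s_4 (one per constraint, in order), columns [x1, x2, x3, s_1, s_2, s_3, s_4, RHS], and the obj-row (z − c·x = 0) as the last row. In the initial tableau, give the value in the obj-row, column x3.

-9

The obj-row carries the negated objective coefficients: the x3 entry is -9.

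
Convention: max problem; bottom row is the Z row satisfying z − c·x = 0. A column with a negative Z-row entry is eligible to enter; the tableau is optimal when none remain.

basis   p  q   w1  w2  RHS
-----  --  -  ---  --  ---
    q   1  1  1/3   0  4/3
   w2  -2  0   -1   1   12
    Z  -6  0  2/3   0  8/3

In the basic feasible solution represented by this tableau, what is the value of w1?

w1 is not in the basis, so in the current basic feasible solution w1 = 0.

0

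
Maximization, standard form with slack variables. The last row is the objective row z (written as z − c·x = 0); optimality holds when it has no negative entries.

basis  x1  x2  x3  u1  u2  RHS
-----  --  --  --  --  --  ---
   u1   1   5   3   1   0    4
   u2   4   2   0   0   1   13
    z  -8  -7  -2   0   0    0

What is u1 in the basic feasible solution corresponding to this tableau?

4

u1 is basic (row 1); its value is the RHS of that row, 4.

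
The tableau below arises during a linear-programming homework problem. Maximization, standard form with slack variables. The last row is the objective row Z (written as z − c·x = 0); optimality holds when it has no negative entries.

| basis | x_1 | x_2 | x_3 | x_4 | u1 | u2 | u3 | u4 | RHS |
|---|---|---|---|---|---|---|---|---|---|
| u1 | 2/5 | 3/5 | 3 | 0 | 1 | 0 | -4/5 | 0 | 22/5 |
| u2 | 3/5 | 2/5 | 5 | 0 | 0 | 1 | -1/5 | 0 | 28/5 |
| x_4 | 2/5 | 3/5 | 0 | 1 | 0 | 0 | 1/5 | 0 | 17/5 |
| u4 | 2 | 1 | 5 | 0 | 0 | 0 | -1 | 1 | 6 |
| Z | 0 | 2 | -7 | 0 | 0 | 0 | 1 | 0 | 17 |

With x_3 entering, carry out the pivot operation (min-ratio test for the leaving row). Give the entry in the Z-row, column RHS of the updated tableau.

Ratio test on column x_3 — row 1: (22/5)/3 = 22/15; row 2: (28/5)/5 = 28/25; row 3: entry 0 ≤ 0; row 4: 6/5 = 6/5. Minimum is 28/25 at row 2 (u2 leaves); pivot element 5.
Divide row 2 by 5; eliminate column x_3 from the other rows.
Z-row update in column RHS: 17 − (-7)·(28/25) = 621/25.

621/25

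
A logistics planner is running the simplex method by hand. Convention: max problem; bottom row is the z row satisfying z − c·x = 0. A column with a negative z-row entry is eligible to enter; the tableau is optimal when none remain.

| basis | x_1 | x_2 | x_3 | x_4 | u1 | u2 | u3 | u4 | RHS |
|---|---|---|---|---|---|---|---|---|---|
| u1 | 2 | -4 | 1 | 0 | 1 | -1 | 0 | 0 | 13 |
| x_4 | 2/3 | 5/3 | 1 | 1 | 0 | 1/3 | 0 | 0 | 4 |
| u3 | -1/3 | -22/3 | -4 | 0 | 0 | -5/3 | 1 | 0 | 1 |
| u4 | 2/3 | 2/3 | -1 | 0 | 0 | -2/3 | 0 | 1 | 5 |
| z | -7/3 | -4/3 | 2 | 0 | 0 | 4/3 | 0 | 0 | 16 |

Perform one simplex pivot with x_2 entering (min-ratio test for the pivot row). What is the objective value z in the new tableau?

96/5

Ratio test on column x_2 — row 1: entry -4 ≤ 0; row 2: 4/(5/3) = 12/5; row 3: entry -22/3 ≤ 0; row 4: 5/(2/3) = 15/2. Minimum is 12/5 at row 2 (x_4 leaves); pivot element 5/3.
Pivot on row 2; the z-row RHS becomes 16 − (-4/3)·(12/5) = 96/5.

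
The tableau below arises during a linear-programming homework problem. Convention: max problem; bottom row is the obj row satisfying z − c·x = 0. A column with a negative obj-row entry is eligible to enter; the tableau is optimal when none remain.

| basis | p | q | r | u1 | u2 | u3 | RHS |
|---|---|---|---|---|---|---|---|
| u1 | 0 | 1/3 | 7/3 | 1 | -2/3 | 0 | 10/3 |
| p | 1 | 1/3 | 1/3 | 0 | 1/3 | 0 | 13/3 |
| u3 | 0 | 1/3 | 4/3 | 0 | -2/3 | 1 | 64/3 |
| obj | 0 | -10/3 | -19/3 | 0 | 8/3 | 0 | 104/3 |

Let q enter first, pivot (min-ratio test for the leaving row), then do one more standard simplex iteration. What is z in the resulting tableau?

72

Ratio test on column q — row 1: (10/3)/(1/3) = 10; row 2: (13/3)/(1/3) = 13; row 3: (64/3)/(1/3) = 64. Minimum is 10 at row 1 (u1 leaves); pivot element 1/3.
Pivot on row 1; the obj-row RHS becomes 104/3 − (-10/3)·10 = 68.
Next entering variable (most negative obj-row entry -4): u2.
Ratio test on column u2 — row 1: entry -2 ≤ 0; row 2: 1/1 = 1; row 3: entry 0 ≤ 0. Minimum is 1 at row 2 (p leaves); pivot element 1.
After the second pivot the obj-row RHS is 68 − (-4)·1 = 72.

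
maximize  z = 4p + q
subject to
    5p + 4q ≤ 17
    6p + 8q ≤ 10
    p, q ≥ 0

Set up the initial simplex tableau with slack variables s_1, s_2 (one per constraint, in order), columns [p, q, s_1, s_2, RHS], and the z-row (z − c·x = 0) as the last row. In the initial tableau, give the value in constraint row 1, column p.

Constraint 1 has coefficient 5 on p.

5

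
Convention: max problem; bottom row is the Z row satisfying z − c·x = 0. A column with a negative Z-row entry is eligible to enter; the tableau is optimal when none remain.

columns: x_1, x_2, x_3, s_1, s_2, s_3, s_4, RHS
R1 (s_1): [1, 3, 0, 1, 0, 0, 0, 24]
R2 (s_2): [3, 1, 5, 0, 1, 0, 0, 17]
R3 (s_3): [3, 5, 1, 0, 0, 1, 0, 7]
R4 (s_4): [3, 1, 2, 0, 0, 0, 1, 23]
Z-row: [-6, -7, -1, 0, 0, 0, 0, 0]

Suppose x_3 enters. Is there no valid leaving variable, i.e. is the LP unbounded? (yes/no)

no

Column x_3 has positive entries in row(s) 2, 3, 4, so the ratio test bounds it — not unbounded.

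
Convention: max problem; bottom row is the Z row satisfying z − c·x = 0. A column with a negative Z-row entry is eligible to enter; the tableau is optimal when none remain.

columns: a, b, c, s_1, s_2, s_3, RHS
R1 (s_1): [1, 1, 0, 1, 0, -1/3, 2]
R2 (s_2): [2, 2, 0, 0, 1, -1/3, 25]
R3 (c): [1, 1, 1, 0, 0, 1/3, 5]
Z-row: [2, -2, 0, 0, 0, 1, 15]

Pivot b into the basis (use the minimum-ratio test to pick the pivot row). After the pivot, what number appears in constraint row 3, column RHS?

Ratio test on column b — row 1: 2/1 = 2; row 2: 25/2 = 25/2; row 3: 5/1 = 5. Minimum is 2 at row 1 (s_1 leaves); pivot element 1.
Divide row 1 by 1; eliminate column b from the other rows.
Row 3 update in column RHS: 5 − 1·2 = 3.

3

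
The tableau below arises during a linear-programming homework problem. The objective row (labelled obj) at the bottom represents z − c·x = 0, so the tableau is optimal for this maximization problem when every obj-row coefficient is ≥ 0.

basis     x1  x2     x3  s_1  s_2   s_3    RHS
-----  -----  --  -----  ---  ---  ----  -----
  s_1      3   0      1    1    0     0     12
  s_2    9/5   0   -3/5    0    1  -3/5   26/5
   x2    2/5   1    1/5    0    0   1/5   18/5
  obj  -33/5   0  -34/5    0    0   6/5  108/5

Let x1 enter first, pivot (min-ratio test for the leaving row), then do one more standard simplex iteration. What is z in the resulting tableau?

167/3

Ratio test on column x1 — row 1: 12/3 = 4; row 2: (26/5)/(9/5) = 26/9; row 3: (18/5)/(2/5) = 9. Minimum is 26/9 at row 2 (s_2 leaves); pivot element 9/5.
Pivot on row 2; the obj-row RHS becomes 108/5 − (-33/5)·(26/9) = 122/3.
Next entering variable (most negative obj-row entry -9): x3.
Ratio test on column x3 — row 1: (10/3)/2 = 5/3; row 2: entry -1/3 ≤ 0; row 3: (22/9)/(1/3) = 22/3. Minimum is 5/3 at row 1 (s_1 leaves); pivot element 2.
After the second pivot the obj-row RHS is 122/3 − (-9)·(5/3) = 167/3.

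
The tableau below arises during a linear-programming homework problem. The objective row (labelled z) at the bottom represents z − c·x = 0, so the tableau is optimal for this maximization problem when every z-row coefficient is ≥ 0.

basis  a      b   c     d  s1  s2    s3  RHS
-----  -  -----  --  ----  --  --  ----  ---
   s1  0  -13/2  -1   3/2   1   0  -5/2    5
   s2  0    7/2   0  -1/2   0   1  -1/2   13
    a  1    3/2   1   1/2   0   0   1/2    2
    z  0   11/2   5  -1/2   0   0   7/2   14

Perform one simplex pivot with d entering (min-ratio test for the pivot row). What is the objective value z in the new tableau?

Ratio test on column d — row 1: 5/(3/2) = 10/3; row 2: entry -1/2 ≤ 0; row 3: 2/(1/2) = 4. Minimum is 10/3 at row 1 (s1 leaves); pivot element 3/2.
Pivot on row 1; the z-row RHS becomes 14 − (-1/2)·(10/3) = 47/3.

47/3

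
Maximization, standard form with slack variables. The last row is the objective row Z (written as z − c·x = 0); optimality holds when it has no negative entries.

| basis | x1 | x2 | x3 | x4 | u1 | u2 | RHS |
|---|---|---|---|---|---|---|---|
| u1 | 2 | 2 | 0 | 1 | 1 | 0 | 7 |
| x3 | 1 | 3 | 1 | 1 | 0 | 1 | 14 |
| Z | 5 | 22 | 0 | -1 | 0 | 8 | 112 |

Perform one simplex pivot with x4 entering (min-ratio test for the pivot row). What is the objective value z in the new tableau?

119

Ratio test on column x4 — row 1: 7/1 = 7; row 2: 14/1 = 14. Minimum is 7 at row 1 (u1 leaves); pivot element 1.
Pivot on row 1; the Z-row RHS becomes 112 − (-1)·7 = 119.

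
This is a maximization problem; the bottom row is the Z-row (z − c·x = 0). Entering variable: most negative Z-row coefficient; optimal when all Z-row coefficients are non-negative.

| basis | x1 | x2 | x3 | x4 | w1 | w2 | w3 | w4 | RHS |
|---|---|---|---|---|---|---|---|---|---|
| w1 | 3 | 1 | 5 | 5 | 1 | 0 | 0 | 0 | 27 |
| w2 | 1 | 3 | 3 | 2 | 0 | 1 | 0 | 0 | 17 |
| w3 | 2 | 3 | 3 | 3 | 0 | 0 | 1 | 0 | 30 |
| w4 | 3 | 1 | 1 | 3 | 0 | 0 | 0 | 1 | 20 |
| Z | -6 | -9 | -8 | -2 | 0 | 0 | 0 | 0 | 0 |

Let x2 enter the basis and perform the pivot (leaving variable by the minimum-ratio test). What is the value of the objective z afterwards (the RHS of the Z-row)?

Ratio test on column x2 — row 1: 27/1 = 27; row 2: 17/3 = 17/3; row 3: 30/3 = 10; row 4: 20/1 = 20. Minimum is 17/3 at row 2 (w2 leaves); pivot element 3.
Pivot on row 2; the Z-row RHS becomes 0 − (-9)·(17/3) = 51.

51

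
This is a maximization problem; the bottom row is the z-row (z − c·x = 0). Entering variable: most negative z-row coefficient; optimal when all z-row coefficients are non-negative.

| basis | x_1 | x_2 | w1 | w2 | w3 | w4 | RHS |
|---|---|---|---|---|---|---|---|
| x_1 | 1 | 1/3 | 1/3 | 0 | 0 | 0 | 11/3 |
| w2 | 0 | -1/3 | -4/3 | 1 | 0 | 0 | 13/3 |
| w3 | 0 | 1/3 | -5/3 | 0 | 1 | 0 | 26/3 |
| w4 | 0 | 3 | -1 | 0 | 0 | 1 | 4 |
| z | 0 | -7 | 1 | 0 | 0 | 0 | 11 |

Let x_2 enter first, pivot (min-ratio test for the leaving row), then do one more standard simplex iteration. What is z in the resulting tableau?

Ratio test on column x_2 — row 1: (11/3)/(1/3) = 11; row 2: entry -1/3 ≤ 0; row 3: (26/3)/(1/3) = 26; row 4: 4/3 = 4/3. Minimum is 4/3 at row 4 (w4 leaves); pivot element 3.
Pivot on row 4; the z-row RHS becomes 11 − (-7)·(4/3) = 61/3.
Next entering variable (most negative z-row entry -4/3): w1.
Ratio test on column w1 — row 1: (29/9)/(4/9) = 29/4; row 2: entry -13/9 ≤ 0; row 3: entry -14/9 ≤ 0; row 4: entry -1/3 ≤ 0. Minimum is 29/4 at row 1 (x_1 leaves); pivot element 4/9.
After the second pivot the z-row RHS is 61/3 − (-4/3)·(29/4) = 30.

30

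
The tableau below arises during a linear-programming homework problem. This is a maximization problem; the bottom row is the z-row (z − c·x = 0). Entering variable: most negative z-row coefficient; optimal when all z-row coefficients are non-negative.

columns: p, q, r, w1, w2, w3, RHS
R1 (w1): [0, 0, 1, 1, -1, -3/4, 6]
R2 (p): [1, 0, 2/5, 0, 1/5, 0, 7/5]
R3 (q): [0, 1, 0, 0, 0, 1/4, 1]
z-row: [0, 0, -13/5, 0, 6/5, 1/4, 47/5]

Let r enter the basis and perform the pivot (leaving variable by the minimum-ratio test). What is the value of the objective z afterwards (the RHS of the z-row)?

Ratio test on column r — row 1: 6/1 = 6; row 2: (7/5)/(2/5) = 7/2; row 3: entry 0 ≤ 0. Minimum is 7/2 at row 2 (p leaves); pivot element 2/5.
Pivot on row 2; the z-row RHS becomes 47/5 − (-13/5)·(7/2) = 37/2.

37/2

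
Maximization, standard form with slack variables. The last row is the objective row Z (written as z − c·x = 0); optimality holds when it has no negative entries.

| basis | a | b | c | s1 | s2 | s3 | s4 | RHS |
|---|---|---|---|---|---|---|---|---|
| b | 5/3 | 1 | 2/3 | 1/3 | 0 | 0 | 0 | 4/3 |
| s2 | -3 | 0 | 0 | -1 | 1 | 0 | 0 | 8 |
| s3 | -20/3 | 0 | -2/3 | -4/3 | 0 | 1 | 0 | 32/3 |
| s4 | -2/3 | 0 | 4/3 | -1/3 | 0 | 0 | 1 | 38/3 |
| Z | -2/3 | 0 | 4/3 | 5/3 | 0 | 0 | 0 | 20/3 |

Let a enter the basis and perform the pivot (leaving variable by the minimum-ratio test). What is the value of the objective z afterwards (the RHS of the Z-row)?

Ratio test on column a — row 1: (4/3)/(5/3) = 4/5; row 2: entry -3 ≤ 0; row 3: entry -20/3 ≤ 0; row 4: entry -2/3 ≤ 0. Minimum is 4/5 at row 1 (b leaves); pivot element 5/3.
Pivot on row 1; the Z-row RHS becomes 20/3 − (-2/3)·(4/5) = 36/5.

36/5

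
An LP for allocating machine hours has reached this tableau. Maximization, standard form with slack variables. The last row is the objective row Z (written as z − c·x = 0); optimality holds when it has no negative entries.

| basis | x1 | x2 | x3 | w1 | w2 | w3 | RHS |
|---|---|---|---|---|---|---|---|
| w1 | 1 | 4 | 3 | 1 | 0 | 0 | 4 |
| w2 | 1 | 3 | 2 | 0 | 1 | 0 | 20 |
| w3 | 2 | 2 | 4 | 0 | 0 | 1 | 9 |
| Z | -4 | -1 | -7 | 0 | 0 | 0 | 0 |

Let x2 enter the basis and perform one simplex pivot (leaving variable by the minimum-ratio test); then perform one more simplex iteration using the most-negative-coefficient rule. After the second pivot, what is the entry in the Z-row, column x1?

-5/3

Ratio test on column x2 — row 1: 4/4 = 1; row 2: 20/3 = 20/3; row 3: 9/2 = 9/2. Minimum is 1 at row 1 (w1 leaves); pivot element 4.
Divide row 1 by 4; eliminate column x2 from the other rows.
Second iteration: most negative Z-row entry is -25/4 in column x3, so x3 enters.
Ratio test on column x3 — row 1: 1/(3/4) = 4/3; row 2: entry -1/4 ≤ 0; row 3: 7/(5/2) = 14/5. Minimum is 4/3 at row 1 (x2 leaves); pivot element 3/4.
Divide row 1 by 3/4; eliminate column x3 from the other rows.
After both pivots, the entry at the Z-row, column x1 is -5/3.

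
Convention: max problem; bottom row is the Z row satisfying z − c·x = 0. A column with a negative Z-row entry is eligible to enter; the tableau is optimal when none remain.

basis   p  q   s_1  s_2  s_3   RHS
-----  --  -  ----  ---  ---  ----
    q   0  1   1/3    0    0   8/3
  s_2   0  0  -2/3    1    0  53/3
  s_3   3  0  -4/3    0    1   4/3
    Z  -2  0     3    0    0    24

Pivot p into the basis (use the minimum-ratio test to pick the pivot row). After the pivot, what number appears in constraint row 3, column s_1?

Ratio test on column p — row 1: entry 0 ≤ 0; row 2: entry 0 ≤ 0; row 3: (4/3)/3 = 4/9. Minimum is 4/9 at row 3 (s_3 leaves); pivot element 3.
Divide row 3 by 3; eliminate column p from the other rows.
In the new row 3, the s_1 entry is the old entry divided by the pivot: (-4/3)/3 = -4/9.

-4/9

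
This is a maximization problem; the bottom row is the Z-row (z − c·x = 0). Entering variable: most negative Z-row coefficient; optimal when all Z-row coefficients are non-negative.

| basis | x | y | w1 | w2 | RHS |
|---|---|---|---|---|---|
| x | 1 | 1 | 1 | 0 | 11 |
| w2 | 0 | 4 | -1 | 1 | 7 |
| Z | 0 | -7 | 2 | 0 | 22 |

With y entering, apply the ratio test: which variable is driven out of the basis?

w2

Column y entries and ratios — x: 11/1 = 11; w2: 7/4 = 7/4.
Smallest ratio is 7/4 in the row of w2, so w2 leaves.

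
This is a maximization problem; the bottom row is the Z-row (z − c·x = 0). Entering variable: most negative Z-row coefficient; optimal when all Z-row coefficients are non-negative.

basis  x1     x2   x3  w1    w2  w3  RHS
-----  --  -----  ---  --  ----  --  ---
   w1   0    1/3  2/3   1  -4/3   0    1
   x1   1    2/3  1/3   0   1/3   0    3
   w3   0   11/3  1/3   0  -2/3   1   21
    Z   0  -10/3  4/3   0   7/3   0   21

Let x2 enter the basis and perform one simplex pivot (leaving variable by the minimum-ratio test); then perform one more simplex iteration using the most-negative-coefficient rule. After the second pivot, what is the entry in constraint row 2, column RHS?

Ratio test on column x2 — row 1: 1/(1/3) = 3; row 2: 3/(2/3) = 9/2; row 3: 21/(11/3) = 63/11. Minimum is 3 at row 1 (w1 leaves); pivot element 1/3.
Divide row 1 by 1/3; eliminate column x2 from the other rows.
Second iteration: most negative Z-row entry is -11 in column w2, so w2 enters.
Ratio test on column w2 — row 1: entry -4 ≤ 0; row 2: 1/3 = 1/3; row 3: 10/14 = 5/7. Minimum is 1/3 at row 2 (x1 leaves); pivot element 3.
Divide row 2 by 3; eliminate column w2 from the other rows.
After both pivots, the entry at constraint row 2, column RHS is 1/3.

1/3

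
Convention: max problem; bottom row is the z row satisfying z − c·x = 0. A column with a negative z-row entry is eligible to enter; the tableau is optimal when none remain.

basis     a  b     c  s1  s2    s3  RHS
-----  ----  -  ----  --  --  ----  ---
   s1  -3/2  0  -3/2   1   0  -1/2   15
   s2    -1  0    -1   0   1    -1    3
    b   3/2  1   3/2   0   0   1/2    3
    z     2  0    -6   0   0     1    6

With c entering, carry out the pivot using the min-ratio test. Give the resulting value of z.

Ratio test on column c — row 1: entry -3/2 ≤ 0; row 2: entry -1 ≤ 0; row 3: 3/(3/2) = 2. Minimum is 2 at row 3 (b leaves); pivot element 3/2.
Pivot on row 3; the z-row RHS becomes 6 − (-6)·2 = 18.

18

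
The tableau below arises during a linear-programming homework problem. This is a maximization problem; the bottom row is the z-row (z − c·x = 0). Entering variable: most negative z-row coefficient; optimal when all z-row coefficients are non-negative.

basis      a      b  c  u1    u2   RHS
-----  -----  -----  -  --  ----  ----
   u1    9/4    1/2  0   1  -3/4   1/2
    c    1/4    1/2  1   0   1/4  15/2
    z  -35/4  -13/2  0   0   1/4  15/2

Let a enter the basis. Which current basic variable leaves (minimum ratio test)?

u1

Column a entries and ratios — u1: (1/2)/(9/4) = 2/9; c: (15/2)/(1/4) = 30.
Smallest ratio is 2/9 in the row of u1, so u1 leaves.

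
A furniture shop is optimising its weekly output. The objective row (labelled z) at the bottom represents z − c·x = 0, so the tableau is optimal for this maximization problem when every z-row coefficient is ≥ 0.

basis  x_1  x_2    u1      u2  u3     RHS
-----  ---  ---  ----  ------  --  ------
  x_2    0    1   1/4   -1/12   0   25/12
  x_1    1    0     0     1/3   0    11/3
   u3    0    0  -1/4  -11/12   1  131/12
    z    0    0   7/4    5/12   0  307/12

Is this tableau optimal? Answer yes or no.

Every z-row coefficient is ≥ 0, so the tableau is optimal.

yes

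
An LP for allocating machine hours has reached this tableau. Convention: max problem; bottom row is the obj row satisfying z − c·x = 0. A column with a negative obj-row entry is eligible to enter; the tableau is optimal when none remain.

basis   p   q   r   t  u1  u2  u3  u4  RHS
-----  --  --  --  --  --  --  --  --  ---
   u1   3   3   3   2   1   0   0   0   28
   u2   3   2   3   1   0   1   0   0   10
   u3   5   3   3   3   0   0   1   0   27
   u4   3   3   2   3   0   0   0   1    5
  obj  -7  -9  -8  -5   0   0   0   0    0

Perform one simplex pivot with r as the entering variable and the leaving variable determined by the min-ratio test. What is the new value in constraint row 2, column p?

Ratio test on column r — row 1: 28/3 = 28/3; row 2: 10/3 = 10/3; row 3: 27/3 = 9; row 4: 5/2 = 5/2. Minimum is 5/2 at row 4 (u4 leaves); pivot element 2.
Divide row 4 by 2; eliminate column r from the other rows.
Row 2 update in column p: 3 − 3·(3/2) = -3/2.

-3/2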